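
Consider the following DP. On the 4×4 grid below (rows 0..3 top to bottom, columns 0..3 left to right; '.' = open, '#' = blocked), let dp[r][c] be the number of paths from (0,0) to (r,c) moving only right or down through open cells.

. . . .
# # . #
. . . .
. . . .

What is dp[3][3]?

r\c   0   1   2   3
  0   1   1   1   1
  1   0   0   1   0
  2   0   0   1   1
  3   0   0   1   2

2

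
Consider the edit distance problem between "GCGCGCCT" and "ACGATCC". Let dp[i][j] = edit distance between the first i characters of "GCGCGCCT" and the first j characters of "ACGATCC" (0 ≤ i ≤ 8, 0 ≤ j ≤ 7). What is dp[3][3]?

1

   ''  A  C  G  A  T  C  C
''  0  1  2  3  4  5  6  7
 G  1  1  2  2  3  4  5  6
 C  2  2  1  2  3  4  4  5
 G  3  3  2  1  2  3  4  5
 C  4  4  3  2  2  3  3  4
 G  5  5  4  3  3  3  4  4
 C  6  6  5  4  4  4  3  4
 C  7  7  6  5  5  5  4  3
 T  8  8  7  6  6  5  5  4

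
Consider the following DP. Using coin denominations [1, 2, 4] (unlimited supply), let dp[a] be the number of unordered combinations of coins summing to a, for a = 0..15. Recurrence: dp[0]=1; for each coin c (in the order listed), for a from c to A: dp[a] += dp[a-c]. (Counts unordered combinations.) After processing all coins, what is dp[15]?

after  coin     0     1     2     3     4     5     6     7     8     9    10    11    12    13    14    15
          1     1     1     1     1     1     1     1     1     1     1     1     1     1     1     1     1
          2     1     1     2     2     3     3     4     4     5     5     6     6     7     7     8     8
          4     1     1     2     2     4     4     6     6     9     9    12    12    16    16    20    20

20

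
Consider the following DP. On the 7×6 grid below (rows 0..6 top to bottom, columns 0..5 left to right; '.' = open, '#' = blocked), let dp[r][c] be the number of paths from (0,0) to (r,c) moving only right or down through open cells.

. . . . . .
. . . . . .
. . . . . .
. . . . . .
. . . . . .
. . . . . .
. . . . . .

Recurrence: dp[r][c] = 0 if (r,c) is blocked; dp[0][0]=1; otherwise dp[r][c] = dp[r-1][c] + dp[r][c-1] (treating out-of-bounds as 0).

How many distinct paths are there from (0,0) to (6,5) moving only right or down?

462

r\c   0   1   2   3   4   5
  0   1   1   1   1   1   1
  1   1   2   3   4   5   6
  2   1   3   6  10  15  21
  3   1   4  10  20  35  56
  4   1   5  15  35  70 126
  5   1   6  21  56 126 252
  6   1   7  28  84 210 462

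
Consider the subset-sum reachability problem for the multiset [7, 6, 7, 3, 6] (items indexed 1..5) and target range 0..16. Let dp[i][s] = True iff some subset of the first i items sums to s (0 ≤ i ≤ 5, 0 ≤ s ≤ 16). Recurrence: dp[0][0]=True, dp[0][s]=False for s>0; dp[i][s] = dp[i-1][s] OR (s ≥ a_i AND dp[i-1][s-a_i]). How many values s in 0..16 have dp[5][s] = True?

11

i\s   0   1   2   3   4   5   6   7   8   9  10  11  12  13  14  15  16
  0   T   F   F   F   F   F   F   F   F   F   F   F   F   F   F   F   F
  1   T   F   F   F   F   F   F   T   F   F   F   F   F   F   F   F   F
  2   T   F   F   F   F   F   T   T   F   F   F   F   F   T   F   F   F
  3   T   F   F   F   F   F   T   T   F   F   F   F   F   T   T   F   F
  4   T   F   F   T   F   F   T   T   F   T   T   F   F   T   T   F   T
  5   T   F   F   T   F   F   T   T   F   T   T   F   T   T   T   T   T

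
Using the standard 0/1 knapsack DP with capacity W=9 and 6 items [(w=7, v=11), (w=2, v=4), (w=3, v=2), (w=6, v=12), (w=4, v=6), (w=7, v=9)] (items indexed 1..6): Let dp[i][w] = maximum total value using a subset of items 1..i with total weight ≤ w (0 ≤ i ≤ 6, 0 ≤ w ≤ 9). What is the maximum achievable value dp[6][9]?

i\w   0   1   2   3   4   5   6   7   8   9
  0   0   0   0   0   0   0   0   0   0   0
  1   0   0   0   0   0   0   0  11  11  11
  2   0   0   4   4   4   4   4  11  11  15
  3   0   0   4   4   4   6   6  11  11  15
  4   0   0   4   4   4   6  12  12  16  16
  5   0   0   4   4   6   6  12  12  16  16
  6   0   0   4   4   6   6  12  12  16  16

16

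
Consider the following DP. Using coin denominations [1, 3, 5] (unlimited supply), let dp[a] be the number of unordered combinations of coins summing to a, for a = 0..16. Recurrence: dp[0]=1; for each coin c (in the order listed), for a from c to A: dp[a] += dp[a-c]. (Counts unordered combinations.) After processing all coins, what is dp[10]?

7

after  coin     0     1     2     3     4     5     6     7     8     9    10    11    12    13    14    15    16
          1     1     1     1     1     1     1     1     1     1     1     1     1     1     1     1     1     1
          3     1     1     1     2     2     2     3     3     3     4     4     4     5     5     5     6     6
          5     1     1     1     2     2     3     4     4     5     6     7     8     9    10    11    13    14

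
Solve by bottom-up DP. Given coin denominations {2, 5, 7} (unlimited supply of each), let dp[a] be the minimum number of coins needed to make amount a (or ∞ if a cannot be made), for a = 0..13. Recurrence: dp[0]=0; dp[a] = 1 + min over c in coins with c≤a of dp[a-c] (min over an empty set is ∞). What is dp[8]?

4

 a  0  1  2  3  4  5  6  7  8  9 10 11 12 13
dp  0  -  1  -  2  1  3  1  4  2  2  3  2  4
(- denotes ∞ / unreachable)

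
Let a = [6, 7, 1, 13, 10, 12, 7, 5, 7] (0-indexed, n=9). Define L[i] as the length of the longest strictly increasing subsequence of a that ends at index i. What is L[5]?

   i    0    1    2    3    4    5    6    7    8
a[i]    6    7    1   13   10   12    7    5    7
L[i]    1    2    1    3    3    4    2    2    3

4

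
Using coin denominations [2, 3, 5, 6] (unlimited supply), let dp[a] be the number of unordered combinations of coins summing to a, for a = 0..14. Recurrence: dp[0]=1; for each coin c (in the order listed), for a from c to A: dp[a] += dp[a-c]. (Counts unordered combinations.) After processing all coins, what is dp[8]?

after  coin     0     1     2     3     4     5     6     7     8     9    10    11    12    13    14
          2     1     0     1     0     1     0     1     0     1     0     1     0     1     0     1
          3     1     0     1     1     1     1     2     1     2     2     2     2     3     2     3
          5     1     0     1     1     1     2     2     2     3     3     4     4     5     5     6
          6     1     0     1     1     1     2     3     2     4     4     5     6     8     7    10

4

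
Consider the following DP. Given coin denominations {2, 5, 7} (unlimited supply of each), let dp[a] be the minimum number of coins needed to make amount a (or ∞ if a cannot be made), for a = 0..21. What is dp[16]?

3

 a  0  1  2  3  4  5  6  7  8  9 10 11 12 13 14 15 16 17 18 19 20 21
dp  0  -  1  -  2  1  3  1  4  2  2  3  2  4  2  3  3  3  4  3  4  3
(- denotes ∞ / unreachable)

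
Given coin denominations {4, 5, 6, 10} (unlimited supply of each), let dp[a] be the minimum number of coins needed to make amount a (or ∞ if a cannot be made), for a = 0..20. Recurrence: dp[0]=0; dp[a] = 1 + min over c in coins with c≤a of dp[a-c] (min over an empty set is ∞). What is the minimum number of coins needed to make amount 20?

 a  0  1  2  3  4  5  6  7  8  9 10 11 12 13 14 15 16 17 18 19 20
dp  0  -  -  -  1  1  1  -  2  2  1  2  2  3  2  2  2  3  3  3  2
(- denotes ∞ / unreachable)

2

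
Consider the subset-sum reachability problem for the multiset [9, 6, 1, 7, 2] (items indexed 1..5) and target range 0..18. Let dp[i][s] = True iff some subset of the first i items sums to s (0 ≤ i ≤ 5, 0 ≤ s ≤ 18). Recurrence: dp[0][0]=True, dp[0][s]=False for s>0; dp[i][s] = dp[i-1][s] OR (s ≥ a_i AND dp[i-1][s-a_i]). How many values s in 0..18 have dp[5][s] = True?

i\s   0   1   2   3   4   5   6   7   8   9  10  11  12  13  14  15  16  17  18
  0   T   F   F   F   F   F   F   F   F   F   F   F   F   F   F   F   F   F   F
  1   T   F   F   F   F   F   F   F   F   T   F   F   F   F   F   F   F   F   F
  2   T   F   F   F   F   F   T   F   F   T   F   F   F   F   F   T   F   F   F
  3   T   T   F   F   F   F   T   T   F   T   T   F   F   F   F   T   T   F   F
  4   T   T   F   F   F   F   T   T   T   T   T   F   F   T   T   T   T   T   F
  5   T   T   T   T   F   F   T   T   T   T   T   T   T   T   T   T   T   T   T

17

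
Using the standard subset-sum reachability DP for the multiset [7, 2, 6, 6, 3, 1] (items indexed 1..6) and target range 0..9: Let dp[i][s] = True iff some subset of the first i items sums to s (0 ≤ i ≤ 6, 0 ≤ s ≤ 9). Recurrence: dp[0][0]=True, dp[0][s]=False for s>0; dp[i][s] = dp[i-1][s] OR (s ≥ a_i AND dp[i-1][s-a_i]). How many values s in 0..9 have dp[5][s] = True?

8

i\s   0   1   2   3   4   5   6   7   8   9
  0   T   F   F   F   F   F   F   F   F   F
  1   T   F   F   F   F   F   F   T   F   F
  2   T   F   T   F   F   F   F   T   F   T
  3   T   F   T   F   F   F   T   T   T   T
  4   T   F   T   F   F   F   T   T   T   T
  5   T   F   T   T   F   T   T   T   T   T
  6   T   T   T   T   T   T   T   T   T   T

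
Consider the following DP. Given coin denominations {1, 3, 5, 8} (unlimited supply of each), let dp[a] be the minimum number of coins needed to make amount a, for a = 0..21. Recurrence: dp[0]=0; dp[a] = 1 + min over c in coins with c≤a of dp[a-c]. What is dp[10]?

 a  0  1  2  3  4  5  6  7  8  9 10 11 12 13 14 15 16 17 18 19 20 21
dp  0  1  2  1  2  1  2  3  1  2  2  2  3  2  3  3  2  3  3  3  4  3

2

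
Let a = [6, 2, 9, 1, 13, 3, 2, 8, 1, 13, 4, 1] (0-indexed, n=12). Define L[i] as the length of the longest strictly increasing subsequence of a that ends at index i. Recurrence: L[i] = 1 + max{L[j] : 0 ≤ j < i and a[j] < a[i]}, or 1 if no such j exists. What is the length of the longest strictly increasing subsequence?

4

   i    0    1    2    3    4    5    6    7    8    9   10   11
a[i]    6    2    9    1   13    3    2    8    1   13    4    1
L[i]    1    1    2    1    3    2    2    3    1    4    3    1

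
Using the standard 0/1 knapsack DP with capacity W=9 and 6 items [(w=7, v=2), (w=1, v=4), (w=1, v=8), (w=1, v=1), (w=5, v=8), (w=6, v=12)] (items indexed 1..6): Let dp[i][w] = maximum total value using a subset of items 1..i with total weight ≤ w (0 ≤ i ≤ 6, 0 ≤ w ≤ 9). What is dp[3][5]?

12

i\w   0   1   2   3   4   5   6   7   8   9
  0   0   0   0   0   0   0   0   0   0   0
  1   0   0   0   0   0   0   0   2   2   2
  2   0   4   4   4   4   4   4   4   6   6
  3   0   8  12  12  12  12  12  12  12  14
  4   0   8  12  13  13  13  13  13  13  14
  5   0   8  12  13  13  13  16  20  21  21
  6   0   8  12  13  13  13  16  20  24  25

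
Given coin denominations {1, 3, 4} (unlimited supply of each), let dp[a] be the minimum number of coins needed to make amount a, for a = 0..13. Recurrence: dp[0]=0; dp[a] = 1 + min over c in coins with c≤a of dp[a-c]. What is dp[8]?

2

 a  0  1  2  3  4  5  6  7  8  9 10 11 12 13
dp  0  1  2  1  1  2  2  2  2  3  3  3  3  4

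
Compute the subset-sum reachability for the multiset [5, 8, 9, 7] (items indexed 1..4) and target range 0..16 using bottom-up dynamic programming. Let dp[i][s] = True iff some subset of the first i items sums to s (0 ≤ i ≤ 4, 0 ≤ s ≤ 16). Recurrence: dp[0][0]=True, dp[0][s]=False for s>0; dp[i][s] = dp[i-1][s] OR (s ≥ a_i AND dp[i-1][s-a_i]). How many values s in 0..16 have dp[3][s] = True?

i\s   0   1   2   3   4   5   6   7   8   9  10  11  12  13  14  15  16
  0   T   F   F   F   F   F   F   F   F   F   F   F   F   F   F   F   F
  1   T   F   F   F   F   T   F   F   F   F   F   F   F   F   F   F   F
  2   T   F   F   F   F   T   F   F   T   F   F   F   F   T   F   F   F
  3   T   F   F   F   F   T   F   F   T   T   F   F   F   T   T   F   F
  4   T   F   F   F   F   T   F   T   T   T   F   F   T   T   T   T   T

6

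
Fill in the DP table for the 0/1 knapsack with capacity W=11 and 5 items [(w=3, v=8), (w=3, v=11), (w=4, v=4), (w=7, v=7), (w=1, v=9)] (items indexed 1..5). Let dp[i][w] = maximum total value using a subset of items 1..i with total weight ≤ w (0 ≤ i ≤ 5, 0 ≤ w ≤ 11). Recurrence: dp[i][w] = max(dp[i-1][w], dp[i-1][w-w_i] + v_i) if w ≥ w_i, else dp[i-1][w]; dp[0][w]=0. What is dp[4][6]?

i\w   0   1   2   3   4   5   6   7   8   9  10  11
  0   0   0   0   0   0   0   0   0   0   0   0   0
  1   0   0   0   8   8   8   8   8   8   8   8   8
  2   0   0   0  11  11  11  19  19  19  19  19  19
  3   0   0   0  11  11  11  19  19  19  19  23  23
  4   0   0   0  11  11  11  19  19  19  19  23  23
  5   0   9   9  11  20  20  20  28  28  28  28  32

19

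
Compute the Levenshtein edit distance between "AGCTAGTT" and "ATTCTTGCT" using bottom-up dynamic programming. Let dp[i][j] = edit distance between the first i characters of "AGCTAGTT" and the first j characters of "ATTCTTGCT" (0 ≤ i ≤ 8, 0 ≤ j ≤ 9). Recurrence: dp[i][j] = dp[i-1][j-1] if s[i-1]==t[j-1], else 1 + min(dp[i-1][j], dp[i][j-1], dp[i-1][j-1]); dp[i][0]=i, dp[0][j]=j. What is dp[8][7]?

   ''  A  T  T  C  T  T  G  C  T
''  0  1  2  3  4  5  6  7  8  9
 A  1  0  1  2  3  4  5  6  7  8
 G  2  1  1  2  3  4  5  5  6  7
 C  3  2  2  2  2  3  4  5  5  6
 T  4  3  2  2  3  2  3  4  5  5
 A  5  4  3  3  3  3  3  4  5  6
 G  6  5  4  4  4  4  4  3  4  5
 T  7  6  5  4  5  4  4  4  4  4
 T  8  7  6  5  5  5  4  5  5  4

5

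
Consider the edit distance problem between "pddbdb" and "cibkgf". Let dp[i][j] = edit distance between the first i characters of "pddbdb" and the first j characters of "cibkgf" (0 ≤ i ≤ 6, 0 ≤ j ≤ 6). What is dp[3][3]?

3

   ''  c  i  b  k  g  f
''  0  1  2  3  4  5  6
 p  1  1  2  3  4  5  6
 d  2  2  2  3  4  5  6
 d  3  3  3  3  4  5  6
 b  4  4  4  3  4  5  6
 d  5  5  5  4  4  5  6
 b  6  6  6  5  5  5  6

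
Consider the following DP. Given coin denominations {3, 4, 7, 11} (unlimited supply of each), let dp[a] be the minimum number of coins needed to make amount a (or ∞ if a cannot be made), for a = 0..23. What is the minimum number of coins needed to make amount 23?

 a  0  1  2  3  4  5  6  7  8  9 10 11 12 13 14 15 16 17 18 19 20 21 22 23
dp  0  -  -  1  1  -  2  1  2  3  2  1  3  3  2  2  4  3  2  3  4  3  2  4
(- denotes ∞ / unreachable)

4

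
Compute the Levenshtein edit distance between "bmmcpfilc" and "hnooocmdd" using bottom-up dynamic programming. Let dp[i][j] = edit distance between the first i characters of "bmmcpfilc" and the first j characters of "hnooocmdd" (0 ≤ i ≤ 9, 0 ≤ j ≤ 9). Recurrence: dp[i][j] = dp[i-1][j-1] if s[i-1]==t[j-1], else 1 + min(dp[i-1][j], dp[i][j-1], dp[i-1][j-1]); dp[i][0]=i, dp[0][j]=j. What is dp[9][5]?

9

   ''  h  n  o  o  o  c  m  d  d
''  0  1  2  3  4  5  6  7  8  9
 b  1  1  2  3  4  5  6  7  8  9
 m  2  2  2  3  4  5  6  6  7  8
 m  3  3  3  3  4  5  6  6  7  8
 c  4  4  4  4  4  5  5  6  7  8
 p  5  5  5  5  5  5  6  6  7  8
 f  6  6  6  6  6  6  6  7  7  8
 i  7  7  7  7  7  7  7  7  8  8
 l  8  8  8  8  8  8  8  8  8  9
 c  9  9  9  9  9  9  8  9  9  9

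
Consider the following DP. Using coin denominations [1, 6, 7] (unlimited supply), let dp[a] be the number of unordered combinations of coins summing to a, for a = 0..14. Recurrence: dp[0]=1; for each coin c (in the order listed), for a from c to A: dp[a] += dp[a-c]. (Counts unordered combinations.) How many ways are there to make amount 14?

6

after  coin     0     1     2     3     4     5     6     7     8     9    10    11    12    13    14
          1     1     1     1     1     1     1     1     1     1     1     1     1     1     1     1
          6     1     1     1     1     1     1     2     2     2     2     2     2     3     3     3
          7     1     1     1     1     1     1     2     3     3     3     3     3     4     5     6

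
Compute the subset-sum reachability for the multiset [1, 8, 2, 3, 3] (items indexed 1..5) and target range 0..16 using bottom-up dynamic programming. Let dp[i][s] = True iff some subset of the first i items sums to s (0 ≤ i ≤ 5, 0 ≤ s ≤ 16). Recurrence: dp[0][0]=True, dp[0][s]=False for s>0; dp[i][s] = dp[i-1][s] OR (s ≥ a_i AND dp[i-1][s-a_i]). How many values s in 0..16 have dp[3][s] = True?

i\s   0   1   2   3   4   5   6   7   8   9  10  11  12  13  14  15  16
  0   T   F   F   F   F   F   F   F   F   F   F   F   F   F   F   F   F
  1   T   T   F   F   F   F   F   F   F   F   F   F   F   F   F   F   F
  2   T   T   F   F   F   F   F   F   T   T   F   F   F   F   F   F   F
  3   T   T   T   T   F   F   F   F   T   T   T   T   F   F   F   F   F
  4   T   T   T   T   T   T   T   F   T   T   T   T   T   T   T   F   F
  5   T   T   T   T   T   T   T   T   T   T   T   T   T   T   T   T   T

8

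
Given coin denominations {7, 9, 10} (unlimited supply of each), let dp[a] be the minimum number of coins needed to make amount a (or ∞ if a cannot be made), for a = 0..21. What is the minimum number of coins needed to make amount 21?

3

 a  0  1  2  3  4  5  6  7  8  9 10 11 12 13 14 15 16 17 18 19 20 21
dp  0  -  -  -  -  -  -  1  -  1  1  -  -  -  2  -  2  2  2  2  2  3
(- denotes ∞ / unreachable)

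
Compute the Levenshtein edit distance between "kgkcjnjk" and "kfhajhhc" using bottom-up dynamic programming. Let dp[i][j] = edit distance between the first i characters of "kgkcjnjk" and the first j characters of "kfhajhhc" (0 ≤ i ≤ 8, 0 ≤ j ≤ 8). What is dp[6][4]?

   ''  k  f  h  a  j  h  h  c
''  0  1  2  3  4  5  6  7  8
 k  1  0  1  2  3  4  5  6  7
 g  2  1  1  2  3  4  5  6  7
 k  3  2  2  2  3  4  5  6  7
 c  4  3  3  3  3  4  5  6  6
 j  5  4  4  4  4  3  4  5  6
 n  6  5  5  5  5  4  4  5  6
 j  7  6  6  6  6  5  5  5  6
 k  8  7  7  7  7  6  6  6  6

5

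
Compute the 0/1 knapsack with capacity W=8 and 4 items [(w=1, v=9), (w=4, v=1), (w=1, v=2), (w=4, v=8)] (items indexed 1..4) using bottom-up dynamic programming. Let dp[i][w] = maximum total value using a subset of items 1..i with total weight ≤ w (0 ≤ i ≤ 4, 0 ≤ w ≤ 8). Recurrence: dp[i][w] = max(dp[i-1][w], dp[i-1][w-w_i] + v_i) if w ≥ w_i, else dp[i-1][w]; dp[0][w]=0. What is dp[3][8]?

i\w   0   1   2   3   4   5   6   7   8
  0   0   0   0   0   0   0   0   0   0
  1   0   9   9   9   9   9   9   9   9
  2   0   9   9   9   9  10  10  10  10
  3   0   9  11  11  11  11  12  12  12
  4   0   9  11  11  11  17  19  19  19

12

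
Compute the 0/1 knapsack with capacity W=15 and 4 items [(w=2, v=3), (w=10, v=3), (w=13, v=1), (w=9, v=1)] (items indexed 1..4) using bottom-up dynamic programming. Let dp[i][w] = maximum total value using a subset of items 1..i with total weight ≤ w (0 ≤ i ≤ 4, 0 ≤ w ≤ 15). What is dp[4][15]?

i\w   0   1   2   3   4   5   6   7   8   9  10  11  12  13  14  15
  0   0   0   0   0   0   0   0   0   0   0   0   0   0   0   0   0
  1   0   0   3   3   3   3   3   3   3   3   3   3   3   3   3   3
  2   0   0   3   3   3   3   3   3   3   3   3   3   6   6   6   6
  3   0   0   3   3   3   3   3   3   3   3   3   3   6   6   6   6
  4   0   0   3   3   3   3   3   3   3   3   3   4   6   6   6   6

6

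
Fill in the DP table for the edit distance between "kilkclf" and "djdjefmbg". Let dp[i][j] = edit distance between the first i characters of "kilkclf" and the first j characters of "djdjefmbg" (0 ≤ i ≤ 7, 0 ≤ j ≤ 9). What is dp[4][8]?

   ''  d  j  d  j  e  f  m  b  g
''  0  1  2  3  4  5  6  7  8  9
 k  1  1  2  3  4  5  6  7  8  9
 i  2  2  2  3  4  5  6  7  8  9
 l  3  3  3  3  4  5  6  7  8  9
 k  4  4  4  4  4  5  6  7  8  9
 c  5  5  5  5  5  5  6  7  8  9
 l  6  6  6  6  6  6  6  7  8  9
 f  7  7  7  7  7  7  6  7  8  9

8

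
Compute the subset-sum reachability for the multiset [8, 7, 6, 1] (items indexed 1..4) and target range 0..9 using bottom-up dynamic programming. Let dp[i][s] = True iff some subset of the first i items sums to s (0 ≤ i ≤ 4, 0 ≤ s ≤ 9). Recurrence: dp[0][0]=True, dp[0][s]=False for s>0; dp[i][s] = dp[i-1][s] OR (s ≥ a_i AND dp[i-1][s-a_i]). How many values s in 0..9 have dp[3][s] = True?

4

i\s   0   1   2   3   4   5   6   7   8   9
  0   T   F   F   F   F   F   F   F   F   F
  1   T   F   F   F   F   F   F   F   T   F
  2   T   F   F   F   F   F   F   T   T   F
  3   T   F   F   F   F   F   T   T   T   F
  4   T   T   F   F   F   F   T   T   T   T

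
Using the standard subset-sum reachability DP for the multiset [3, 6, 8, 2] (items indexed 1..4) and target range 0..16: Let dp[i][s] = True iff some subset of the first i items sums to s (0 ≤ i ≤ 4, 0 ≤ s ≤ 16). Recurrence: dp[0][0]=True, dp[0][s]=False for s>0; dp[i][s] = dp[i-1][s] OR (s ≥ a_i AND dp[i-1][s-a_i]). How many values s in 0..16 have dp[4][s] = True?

12

i\s   0   1   2   3   4   5   6   7   8   9  10  11  12  13  14  15  16
  0   T   F   F   F   F   F   F   F   F   F   F   F   F   F   F   F   F
  1   T   F   F   T   F   F   F   F   F   F   F   F   F   F   F   F   F
  2   T   F   F   T   F   F   T   F   F   T   F   F   F   F   F   F   F
  3   T   F   F   T   F   F   T   F   T   T   F   T   F   F   T   F   F
  4   T   F   T   T   F   T   T   F   T   T   T   T   F   T   T   F   T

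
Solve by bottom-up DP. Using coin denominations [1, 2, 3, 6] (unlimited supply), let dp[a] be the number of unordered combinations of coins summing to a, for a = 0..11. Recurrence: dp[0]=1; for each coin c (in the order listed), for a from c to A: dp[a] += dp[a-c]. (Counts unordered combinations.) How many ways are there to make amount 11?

after  coin     0     1     2     3     4     5     6     7     8     9    10    11
          1     1     1     1     1     1     1     1     1     1     1     1     1
          2     1     1     2     2     3     3     4     4     5     5     6     6
          3     1     1     2     3     4     5     7     8    10    12    14    16
          6     1     1     2     3     4     5     8     9    12    15    18    21

21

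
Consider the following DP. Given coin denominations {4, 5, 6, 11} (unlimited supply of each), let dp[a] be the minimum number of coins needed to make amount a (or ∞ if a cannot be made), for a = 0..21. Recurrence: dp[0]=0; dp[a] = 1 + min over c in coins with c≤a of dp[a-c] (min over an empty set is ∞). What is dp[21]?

 a  0  1  2  3  4  5  6  7  8  9 10 11 12 13 14 15 16 17 18 19 20 21
dp  0  -  -  -  1  1  1  -  2  2  2  1  2  3  3  2  2  2  3  3  3  3
(- denotes ∞ / unreachable)

3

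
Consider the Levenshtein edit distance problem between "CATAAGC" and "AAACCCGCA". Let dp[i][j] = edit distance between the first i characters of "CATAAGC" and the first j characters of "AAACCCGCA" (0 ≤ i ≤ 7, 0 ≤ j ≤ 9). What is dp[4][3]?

2

   ''  A  A  A  C  C  C  G  C  A
''  0  1  2  3  4  5  6  7  8  9
 C  1  1  2  3  3  4  5  6  7  8
 A  2  1  1  2  3  4  5  6  7  7
 T  3  2  2  2  3  4  5  6  7  8
 A  4  3  2  2  3  4  5  6  7  7
 A  5  4  3  2  3  4  5  6  7  7
 G  6  5  4  3  3  4  5  5  6  7
 C  7  6  5  4  3  3  4  5  5  6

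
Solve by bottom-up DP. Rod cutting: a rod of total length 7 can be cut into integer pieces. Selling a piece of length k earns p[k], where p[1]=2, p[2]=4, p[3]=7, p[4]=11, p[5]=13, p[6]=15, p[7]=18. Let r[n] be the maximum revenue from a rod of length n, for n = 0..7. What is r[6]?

   n    0    1    2    3    4    5    6    7
r[n]    0    2    4    7   11   13   15   18

15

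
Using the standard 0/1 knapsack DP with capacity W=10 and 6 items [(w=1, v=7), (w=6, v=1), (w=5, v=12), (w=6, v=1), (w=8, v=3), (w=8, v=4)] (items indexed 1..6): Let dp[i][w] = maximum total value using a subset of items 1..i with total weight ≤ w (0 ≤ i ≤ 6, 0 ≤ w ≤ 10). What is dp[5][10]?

19

i\w   0   1   2   3   4   5   6   7   8   9  10
  0   0   0   0   0   0   0   0   0   0   0   0
  1   0   7   7   7   7   7   7   7   7   7   7
  2   0   7   7   7   7   7   7   8   8   8   8
  3   0   7   7   7   7  12  19  19  19  19  19
  4   0   7   7   7   7  12  19  19  19  19  19
  5   0   7   7   7   7  12  19  19  19  19  19
  6   0   7   7   7   7  12  19  19  19  19  19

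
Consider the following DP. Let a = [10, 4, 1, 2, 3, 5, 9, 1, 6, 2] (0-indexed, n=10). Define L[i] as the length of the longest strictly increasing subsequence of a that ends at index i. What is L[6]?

5

   i    0    1    2    3    4    5    6    7    8    9
a[i]   10    4    1    2    3    5    9    1    6    2
L[i]    1    1    1    2    3    4    5    1    5    2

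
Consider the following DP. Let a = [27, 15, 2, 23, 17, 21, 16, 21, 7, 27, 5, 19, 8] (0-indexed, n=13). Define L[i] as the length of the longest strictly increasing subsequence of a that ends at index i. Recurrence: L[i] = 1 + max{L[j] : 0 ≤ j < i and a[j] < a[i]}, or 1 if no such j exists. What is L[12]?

3

   i    0    1    2    3    4    5    6    7    8    9   10   11   12
a[i]   27   15    2   23   17   21   16   21    7   27    5   19    8
L[i]    1    1    1    2    2    3    2    3    2    4    2    3    3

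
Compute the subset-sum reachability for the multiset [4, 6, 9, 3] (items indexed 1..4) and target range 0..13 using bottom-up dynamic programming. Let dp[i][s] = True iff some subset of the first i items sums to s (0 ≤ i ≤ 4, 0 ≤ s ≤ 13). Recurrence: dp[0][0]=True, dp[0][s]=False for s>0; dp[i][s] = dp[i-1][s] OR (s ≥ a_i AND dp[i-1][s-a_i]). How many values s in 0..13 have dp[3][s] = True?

i\s   0   1   2   3   4   5   6   7   8   9  10  11  12  13
  0   T   F   F   F   F   F   F   F   F   F   F   F   F   F
  1   T   F   F   F   T   F   F   F   F   F   F   F   F   F
  2   T   F   F   F   T   F   T   F   F   F   T   F   F   F
  3   T   F   F   F   T   F   T   F   F   T   T   F   F   T
  4   T   F   F   T   T   F   T   T   F   T   T   F   T   T

6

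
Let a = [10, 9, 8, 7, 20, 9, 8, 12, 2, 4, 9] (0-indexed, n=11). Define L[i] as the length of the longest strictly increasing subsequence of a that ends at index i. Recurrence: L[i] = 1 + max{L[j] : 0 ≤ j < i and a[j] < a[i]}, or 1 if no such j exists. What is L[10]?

   i    0    1    2    3    4    5    6    7    8    9   10
a[i]   10    9    8    7   20    9    8   12    2    4    9
L[i]    1    1    1    1    2    2    2    3    1    2    3

3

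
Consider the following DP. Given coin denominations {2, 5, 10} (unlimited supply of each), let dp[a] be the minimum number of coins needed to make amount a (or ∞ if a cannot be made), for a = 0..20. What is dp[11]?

 a  0  1  2  3  4  5  6  7  8  9 10 11 12 13 14 15 16 17 18 19 20
dp  0  -  1  -  2  1  3  2  4  3  1  4  2  5  3  2  4  3  5  4  2
(- denotes ∞ / unreachable)

4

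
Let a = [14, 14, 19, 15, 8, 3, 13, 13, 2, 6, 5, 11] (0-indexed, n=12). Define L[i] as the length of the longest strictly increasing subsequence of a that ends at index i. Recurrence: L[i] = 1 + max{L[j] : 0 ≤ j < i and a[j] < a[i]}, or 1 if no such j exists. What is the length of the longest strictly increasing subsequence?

3

   i    0    1    2    3    4    5    6    7    8    9   10   11
a[i]   14   14   19   15    8    3   13   13    2    6    5   11
L[i]    1    1    2    2    1    1    2    2    1    2    2    3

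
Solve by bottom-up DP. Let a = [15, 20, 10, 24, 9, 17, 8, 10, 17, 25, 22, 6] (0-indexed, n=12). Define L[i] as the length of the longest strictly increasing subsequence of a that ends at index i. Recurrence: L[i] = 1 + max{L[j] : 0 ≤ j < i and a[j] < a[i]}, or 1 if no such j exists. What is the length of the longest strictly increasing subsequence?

   i    0    1    2    3    4    5    6    7    8    9   10   11
a[i]   15   20   10   24    9   17    8   10   17   25   22    6
L[i]    1    2    1    3    1    2    1    2    3    4    4    1

4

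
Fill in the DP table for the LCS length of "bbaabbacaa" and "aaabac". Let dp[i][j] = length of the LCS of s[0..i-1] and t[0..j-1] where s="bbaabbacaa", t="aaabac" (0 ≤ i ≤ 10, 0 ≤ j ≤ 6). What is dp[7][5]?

4

   ''  a  a  a  b  a  c
''  0  0  0  0  0  0  0
 b  0  0  0  0  1  1  1
 b  0  0  0  0  1  1  1
 a  0  1  1  1  1  2  2
 a  0  1  2  2  2  2  2
 b  0  1  2  2  3  3  3
 b  0  1  2  2  3  3  3
 a  0  1  2  3  3  4  4
 c  0  1  2  3  3  4  5
 a  0  1  2  3  3  4  5
 a  0  1  2  3  3  4  5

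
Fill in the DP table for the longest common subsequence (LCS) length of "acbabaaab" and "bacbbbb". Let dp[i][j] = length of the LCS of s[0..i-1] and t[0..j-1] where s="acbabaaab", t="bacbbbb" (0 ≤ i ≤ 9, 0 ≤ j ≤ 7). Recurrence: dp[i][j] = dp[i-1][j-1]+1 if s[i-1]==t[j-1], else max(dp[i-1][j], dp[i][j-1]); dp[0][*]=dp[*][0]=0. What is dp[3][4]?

   ''  b  a  c  b  b  b  b
''  0  0  0  0  0  0  0  0
 a  0  0  1  1  1  1  1  1
 c  0  0  1  2  2  2  2  2
 b  0  1  1  2  3  3  3  3
 a  0  1  2  2  3  3  3  3
 b  0  1  2  2  3  4  4  4
 a  0  1  2  2  3  4  4  4
 a  0  1  2  2  3  4  4  4
 a  0  1  2  2  3  4  4  4
 b  0  1  2  2  3  4  5  5

3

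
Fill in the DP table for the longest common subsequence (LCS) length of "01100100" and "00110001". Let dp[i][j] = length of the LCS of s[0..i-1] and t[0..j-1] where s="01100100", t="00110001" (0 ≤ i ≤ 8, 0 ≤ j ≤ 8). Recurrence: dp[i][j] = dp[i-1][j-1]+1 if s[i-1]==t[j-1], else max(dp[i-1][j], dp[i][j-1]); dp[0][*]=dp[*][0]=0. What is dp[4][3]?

   ''  0  0  1  1  0  0  0  1
''  0  0  0  0  0  0  0  0  0
 0  0  1  1  1  1  1  1  1  1
 1  0  1  1  2  2  2  2  2  2
 1  0  1  1  2  3  3  3  3  3
 0  0  1  2  2  3  4  4  4  4
 0  0  1  2  2  3  4  5  5  5
 1  0  1  2  3  3  4  5  5  6
 0  0  1  2  3  3  4  5  6  6
 0  0  1  2  3  3  4  5  6  6

2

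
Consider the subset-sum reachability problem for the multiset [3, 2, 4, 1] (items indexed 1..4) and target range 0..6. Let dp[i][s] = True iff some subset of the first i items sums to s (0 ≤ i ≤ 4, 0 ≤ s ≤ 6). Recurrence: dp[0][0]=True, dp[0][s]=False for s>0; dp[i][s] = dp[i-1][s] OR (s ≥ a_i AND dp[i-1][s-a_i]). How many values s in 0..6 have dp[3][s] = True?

6

i\s   0   1   2   3   4   5   6
  0   T   F   F   F   F   F   F
  1   T   F   F   T   F   F   F
  2   T   F   T   T   F   T   F
  3   T   F   T   T   T   T   T
  4   T   T   T   T   T   T   T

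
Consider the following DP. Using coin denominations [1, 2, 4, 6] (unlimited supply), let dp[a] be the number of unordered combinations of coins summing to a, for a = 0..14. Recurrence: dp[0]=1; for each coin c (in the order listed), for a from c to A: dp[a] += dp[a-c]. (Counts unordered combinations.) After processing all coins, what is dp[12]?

23

after  coin     0     1     2     3     4     5     6     7     8     9    10    11    12    13    14
          1     1     1     1     1     1     1     1     1     1     1     1     1     1     1     1
          2     1     1     2     2     3     3     4     4     5     5     6     6     7     7     8
          4     1     1     2     2     4     4     6     6     9     9    12    12    16    16    20
          6     1     1     2     2     4     4     7     7    11    11    16    16    23    23    31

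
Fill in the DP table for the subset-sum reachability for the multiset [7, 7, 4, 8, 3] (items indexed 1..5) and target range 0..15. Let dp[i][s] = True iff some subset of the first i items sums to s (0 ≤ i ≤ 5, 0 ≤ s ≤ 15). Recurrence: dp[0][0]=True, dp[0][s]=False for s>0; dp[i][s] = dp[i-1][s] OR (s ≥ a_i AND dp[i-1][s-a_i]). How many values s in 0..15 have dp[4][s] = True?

8

i\s   0   1   2   3   4   5   6   7   8   9  10  11  12  13  14  15
  0   T   F   F   F   F   F   F   F   F   F   F   F   F   F   F   F
  1   T   F   F   F   F   F   F   T   F   F   F   F   F   F   F   F
  2   T   F   F   F   F   F   F   T   F   F   F   F   F   F   T   F
  3   T   F   F   F   T   F   F   T   F   F   F   T   F   F   T   F
  4   T   F   F   F   T   F   F   T   T   F   F   T   T   F   T   T
  5   T   F   F   T   T   F   F   T   T   F   T   T   T   F   T   T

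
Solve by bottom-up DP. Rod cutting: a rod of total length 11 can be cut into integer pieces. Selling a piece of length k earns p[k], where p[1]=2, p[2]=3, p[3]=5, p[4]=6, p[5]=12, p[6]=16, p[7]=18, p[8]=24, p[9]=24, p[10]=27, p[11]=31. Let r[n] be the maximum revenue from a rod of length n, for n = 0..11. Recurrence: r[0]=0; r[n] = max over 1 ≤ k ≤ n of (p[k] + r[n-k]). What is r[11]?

31

   n    0    1    2    3    4    5    6    7    8    9   10   11
r[n]    0    2    4    6    8   12   16   18   24   26   28   31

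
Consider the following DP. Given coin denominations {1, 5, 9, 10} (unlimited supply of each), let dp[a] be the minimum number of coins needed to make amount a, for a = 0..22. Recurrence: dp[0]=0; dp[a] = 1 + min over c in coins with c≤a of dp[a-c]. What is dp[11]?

2

 a  0  1  2  3  4  5  6  7  8  9 10 11 12 13 14 15 16 17 18 19 20 21 22
dp  0  1  2  3  4  1  2  3  4  1  1  2  3  4  2  2  3  4  2  2  2  3  4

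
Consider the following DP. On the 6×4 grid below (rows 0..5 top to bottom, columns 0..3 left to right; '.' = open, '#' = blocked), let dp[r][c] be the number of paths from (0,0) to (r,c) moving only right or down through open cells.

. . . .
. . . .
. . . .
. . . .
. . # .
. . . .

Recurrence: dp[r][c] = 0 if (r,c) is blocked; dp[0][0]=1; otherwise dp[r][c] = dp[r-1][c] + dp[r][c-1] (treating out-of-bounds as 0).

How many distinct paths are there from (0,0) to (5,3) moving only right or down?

r\c   0   1   2   3
  0   1   1   1   1
  1   1   2   3   4
  2   1   3   6  10
  3   1   4  10  20
  4   1   5   0  20
  5   1   6   6  26

26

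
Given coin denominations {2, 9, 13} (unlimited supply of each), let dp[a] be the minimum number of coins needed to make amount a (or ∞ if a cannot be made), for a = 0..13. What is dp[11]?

2

 a  0  1  2  3  4  5  6  7  8  9 10 11 12 13
dp  0  -  1  -  2  -  3  -  4  1  5  2  6  1
(- denotes ∞ / unreachable)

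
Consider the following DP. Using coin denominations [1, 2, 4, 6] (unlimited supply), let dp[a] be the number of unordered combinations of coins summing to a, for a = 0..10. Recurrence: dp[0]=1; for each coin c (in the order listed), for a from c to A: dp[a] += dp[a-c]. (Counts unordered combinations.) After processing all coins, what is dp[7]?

after  coin     0     1     2     3     4     5     6     7     8     9    10
          1     1     1     1     1     1     1     1     1     1     1     1
          2     1     1     2     2     3     3     4     4     5     5     6
          4     1     1     2     2     4     4     6     6     9     9    12
          6     1     1     2     2     4     4     7     7    11    11    16

7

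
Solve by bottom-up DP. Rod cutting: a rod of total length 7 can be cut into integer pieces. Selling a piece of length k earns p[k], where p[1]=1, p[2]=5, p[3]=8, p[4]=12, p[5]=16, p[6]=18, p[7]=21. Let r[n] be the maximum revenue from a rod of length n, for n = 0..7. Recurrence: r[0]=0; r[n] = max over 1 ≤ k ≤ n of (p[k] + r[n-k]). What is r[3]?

   n    0    1    2    3    4    5    6    7
r[n]    0    1    5    8   12   16   18   21

8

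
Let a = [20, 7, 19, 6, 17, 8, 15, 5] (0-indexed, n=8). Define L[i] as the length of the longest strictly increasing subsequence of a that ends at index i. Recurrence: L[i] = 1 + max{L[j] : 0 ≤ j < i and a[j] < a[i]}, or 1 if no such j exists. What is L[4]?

   i    0    1    2    3    4    5    6    7
a[i]   20    7   19    6   17    8   15    5
L[i]    1    1    2    1    2    2    3    1

2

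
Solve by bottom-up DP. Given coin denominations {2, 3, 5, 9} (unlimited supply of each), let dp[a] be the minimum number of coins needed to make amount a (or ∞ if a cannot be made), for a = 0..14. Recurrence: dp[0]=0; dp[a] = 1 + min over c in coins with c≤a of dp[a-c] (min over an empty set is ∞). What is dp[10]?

 a  0  1  2  3  4  5  6  7  8  9 10 11 12 13 14
dp  0  -  1  1  2  1  2  2  2  1  2  2  2  3  2
(- denotes ∞ / unreachable)

2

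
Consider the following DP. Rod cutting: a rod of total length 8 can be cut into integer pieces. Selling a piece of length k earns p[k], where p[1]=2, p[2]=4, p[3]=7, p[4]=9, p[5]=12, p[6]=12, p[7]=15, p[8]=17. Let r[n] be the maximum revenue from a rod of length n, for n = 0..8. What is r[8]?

   n    0    1    2    3    4    5    6    7    8
r[n]    0    2    4    7    9   12   14   16   19

19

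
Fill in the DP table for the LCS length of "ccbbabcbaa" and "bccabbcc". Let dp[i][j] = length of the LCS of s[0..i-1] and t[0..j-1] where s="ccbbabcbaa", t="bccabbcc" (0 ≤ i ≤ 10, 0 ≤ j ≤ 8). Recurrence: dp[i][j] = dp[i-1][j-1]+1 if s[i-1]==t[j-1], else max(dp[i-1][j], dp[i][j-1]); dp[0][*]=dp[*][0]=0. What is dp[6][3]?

2

   ''  b  c  c  a  b  b  c  c
''  0  0  0  0  0  0  0  0  0
 c  0  0  1  1  1  1  1  1  1
 c  0  0  1  2  2  2  2  2  2
 b  0  1  1  2  2  3  3  3  3
 b  0  1  1  2  2  3  4  4  4
 a  0  1  1  2  3  3  4  4  4
 b  0  1  1  2  3  4  4  4  4
 c  0  1  2  2  3  4  4  5  5
 b  0  1  2  2  3  4  5  5  5
 a  0  1  2  2  3  4  5  5  5
 a  0  1  2  2  3  4  5  5  5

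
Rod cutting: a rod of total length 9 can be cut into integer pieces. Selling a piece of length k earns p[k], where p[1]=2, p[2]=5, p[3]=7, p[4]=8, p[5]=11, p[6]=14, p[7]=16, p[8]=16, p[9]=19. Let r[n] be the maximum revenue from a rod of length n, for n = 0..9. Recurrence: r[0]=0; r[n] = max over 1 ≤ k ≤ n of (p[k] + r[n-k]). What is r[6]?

15

   n    0    1    2    3    4    5    6    7    8    9
r[n]    0    2    5    7   10   12   15   17   20   22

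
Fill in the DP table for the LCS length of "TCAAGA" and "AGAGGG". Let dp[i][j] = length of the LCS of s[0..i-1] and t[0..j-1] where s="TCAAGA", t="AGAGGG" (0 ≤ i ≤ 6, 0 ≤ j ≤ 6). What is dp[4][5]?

2

   ''  A  G  A  G  G  G
''  0  0  0  0  0  0  0
 T  0  0  0  0  0  0  0
 C  0  0  0  0  0  0  0
 A  0  1  1  1  1  1  1
 A  0  1  1  2  2  2  2
 G  0  1  2  2  3  3  3
 A  0  1  2  3  3  3  3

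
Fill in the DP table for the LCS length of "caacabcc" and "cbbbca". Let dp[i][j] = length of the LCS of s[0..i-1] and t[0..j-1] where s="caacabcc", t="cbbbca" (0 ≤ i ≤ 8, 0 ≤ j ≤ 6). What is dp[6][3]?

   ''  c  b  b  b  c  a
''  0  0  0  0  0  0  0
 c  0  1  1  1  1  1  1
 a  0  1  1  1  1  1  2
 a  0  1  1  1  1  1  2
 c  0  1  1  1  1  2  2
 a  0  1  1  1  1  2  3
 b  0  1  2  2  2  2  3
 c  0  1  2  2  2  3  3
 c  0  1  2  2  2  3  3

2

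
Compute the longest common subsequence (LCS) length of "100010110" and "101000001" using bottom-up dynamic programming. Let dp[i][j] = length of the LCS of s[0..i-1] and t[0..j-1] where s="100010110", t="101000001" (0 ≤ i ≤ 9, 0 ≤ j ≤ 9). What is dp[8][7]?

   ''  1  0  1  0  0  0  0  0  1
''  0  0  0  0  0  0  0  0  0  0
 1  0  1  1  1  1  1  1  1  1  1
 0  0  1  2  2  2  2  2  2  2  2
 0  0  1  2  2  3  3  3  3  3  3
 0  0  1  2  2  3  4  4  4  4  4
 1  0  1  2  3  3  4  4  4  4  5
 0  0  1  2  3  4  4  5  5  5  5
 1  0  1  2  3  4  4  5  5  5  6
 1  0  1  2  3  4  4  5  5  5  6
 0  0  1  2  3  4  5  5  6  6  6

5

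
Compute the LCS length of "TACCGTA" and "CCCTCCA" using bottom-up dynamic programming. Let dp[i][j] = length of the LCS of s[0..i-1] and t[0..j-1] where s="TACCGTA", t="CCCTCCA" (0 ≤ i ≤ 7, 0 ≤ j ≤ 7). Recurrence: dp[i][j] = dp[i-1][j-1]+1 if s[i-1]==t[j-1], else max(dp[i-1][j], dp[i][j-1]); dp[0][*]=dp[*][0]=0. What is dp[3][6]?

   ''  C  C  C  T  C  C  A
''  0  0  0  0  0  0  0  0
 T  0  0  0  0  1  1  1  1
 A  0  0  0  0  1  1  1  2
 C  0  1  1  1  1  2  2  2
 C  0  1  2  2  2  2  3  3
 G  0  1  2  2  2  2  3  3
 T  0  1  2  2  3  3  3  3
 A  0  1  2  2  3  3  3  4

2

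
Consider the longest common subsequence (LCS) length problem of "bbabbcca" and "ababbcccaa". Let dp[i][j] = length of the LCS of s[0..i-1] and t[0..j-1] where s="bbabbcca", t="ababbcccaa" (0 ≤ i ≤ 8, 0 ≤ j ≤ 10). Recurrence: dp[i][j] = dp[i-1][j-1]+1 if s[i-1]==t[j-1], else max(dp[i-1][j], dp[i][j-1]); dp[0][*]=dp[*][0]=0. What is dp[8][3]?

3

   ''  a  b  a  b  b  c  c  c  a  a
''  0  0  0  0  0  0  0  0  0  0  0
 b  0  0  1  1  1  1  1  1  1  1  1
 b  0  0  1  1  2  2  2  2  2  2  2
 a  0  1  1  2  2  2  2  2  2  3  3
 b  0  1  2  2  3  3  3  3  3  3  3
 b  0  1  2  2  3  4  4  4  4  4  4
 c  0  1  2  2  3  4  5  5  5  5  5
 c  0  1  2  2  3  4  5  6  6  6  6
 a  0  1  2  3  3  4  5  6  6  7  7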